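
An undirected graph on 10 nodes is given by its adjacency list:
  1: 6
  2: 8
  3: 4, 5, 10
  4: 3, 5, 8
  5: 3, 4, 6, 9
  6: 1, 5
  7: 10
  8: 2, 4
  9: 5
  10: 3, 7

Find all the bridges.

The edges on the cycle 5-4-3-5 are not bridges since each lies on that cycle.
But removing 10-3 disconnects 10 from 3; removing 5-9 disconnects 5 from 9; removing 10-7 disconnects 10 from 7; removing 5-6 disconnects 5 from 6 — these are bridges.
In total 7 edges are bridges.

1-6, 10-3, 10-7, 2-8, 4-8, 5-6, 5-9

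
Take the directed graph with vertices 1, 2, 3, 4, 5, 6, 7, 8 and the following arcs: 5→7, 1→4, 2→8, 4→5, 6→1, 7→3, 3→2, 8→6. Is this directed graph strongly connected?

From 6 we can reach every vertex (1, 2, 3, 4, 5, 6, 7, 8), and every vertex can reach 6 (1, 2, 3, 4, 5, 6, 7, 8). So the whole graph is one strongly connected component.

Yes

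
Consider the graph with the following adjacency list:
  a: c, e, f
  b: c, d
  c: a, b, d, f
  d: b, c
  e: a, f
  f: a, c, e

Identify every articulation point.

Removing c increases the component count from 1 to 2, so c is a cut vertex.
By contrast removing e leaves 1 component; it is not a cut vertex. No other vertex is a cut vertex either.

c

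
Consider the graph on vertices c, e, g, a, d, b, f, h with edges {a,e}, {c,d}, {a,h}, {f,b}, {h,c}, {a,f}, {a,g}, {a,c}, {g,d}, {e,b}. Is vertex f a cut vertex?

Deleting f leaves 1 component (was 1) (its neighbors a, b remain connected to each other), so f is not a cut vertex.

No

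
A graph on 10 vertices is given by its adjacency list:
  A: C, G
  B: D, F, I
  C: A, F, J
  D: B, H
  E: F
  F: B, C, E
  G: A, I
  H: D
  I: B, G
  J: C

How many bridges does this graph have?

4

The edges on the cycle F-C-A-G-I-B-F are not bridges since each lies on that cycle.
But removing J-C disconnects J from C; removing D-B disconnects D from B; removing D-H disconnects D from H; removing E-F disconnects E from F — these are bridges.
That makes 4 bridges.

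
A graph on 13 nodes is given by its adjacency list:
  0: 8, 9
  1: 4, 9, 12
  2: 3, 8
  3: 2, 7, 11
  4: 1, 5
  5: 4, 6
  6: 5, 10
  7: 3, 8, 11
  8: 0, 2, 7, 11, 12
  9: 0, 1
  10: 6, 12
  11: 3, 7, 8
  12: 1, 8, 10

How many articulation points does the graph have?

Removing 8 increases the component count from 1 to 2, so 8 is a cut vertex.
By contrast removing 10 leaves 1 component; it is not a cut vertex. No other vertex is a cut vertex either.

1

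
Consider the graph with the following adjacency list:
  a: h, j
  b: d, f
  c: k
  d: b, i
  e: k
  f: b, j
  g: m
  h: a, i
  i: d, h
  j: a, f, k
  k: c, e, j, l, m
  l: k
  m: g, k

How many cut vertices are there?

Removing j increases the component count from 1 to 2, so j is a cut vertex.
Removing k increases the component count from 1 to 5, so k is a cut vertex.
Removing m increases the component count from 1 to 2, so m is a cut vertex.
By contrast removing d leaves 1 component; it is not a cut vertex. No other vertex is a cut vertex either.

3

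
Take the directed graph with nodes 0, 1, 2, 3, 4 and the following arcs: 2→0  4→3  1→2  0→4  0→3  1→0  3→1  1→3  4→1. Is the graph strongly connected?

From 2 we can reach every vertex (0, 1, 2, 3, 4), and every vertex can reach 2 (0, 1, 2, 3, 4). So the whole graph is one strongly connected component.

Yes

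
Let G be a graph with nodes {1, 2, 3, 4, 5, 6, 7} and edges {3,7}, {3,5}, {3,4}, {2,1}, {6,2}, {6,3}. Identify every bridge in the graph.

removing 3 - 6 disconnects 3 from 6; removing 1 - 2 disconnects 1 from 2; removing 7 - 3 disconnects 7 from 3; removing 3 - 5 disconnects 3 from 5 — these are bridges.
In total 6 edges are bridges.

1-2, 2-6, 3-4, 3-5, 3-6, 3-7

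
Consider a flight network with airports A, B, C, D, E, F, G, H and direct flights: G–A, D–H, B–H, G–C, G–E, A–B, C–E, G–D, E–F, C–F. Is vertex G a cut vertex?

Yes

Deleting G raises the number of components from 1 to 2, so G is a cut vertex.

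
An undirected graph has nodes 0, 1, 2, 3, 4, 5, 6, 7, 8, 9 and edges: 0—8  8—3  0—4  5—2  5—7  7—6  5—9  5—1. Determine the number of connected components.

2

Starting from 0 we can reach 0, 3, 4, 8. That is one component of size 4.
Starting from 1 we can reach 1, 2, 5, 6, 7, 9. That is one component of size 6.
Total: 2 components.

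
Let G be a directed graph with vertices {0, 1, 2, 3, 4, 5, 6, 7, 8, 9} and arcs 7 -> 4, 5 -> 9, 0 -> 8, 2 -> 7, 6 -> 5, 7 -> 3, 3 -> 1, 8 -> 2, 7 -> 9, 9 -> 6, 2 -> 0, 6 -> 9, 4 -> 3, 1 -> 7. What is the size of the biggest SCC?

4

{1, 3, 4, 7} are all mutually reachable — one SCC of size 4.
{5, 6, 9} are all mutually reachable — one SCC of size 3.
{0, 2, 8} are all mutually reachable — one SCC of size 3.
The largest has 4 vertices.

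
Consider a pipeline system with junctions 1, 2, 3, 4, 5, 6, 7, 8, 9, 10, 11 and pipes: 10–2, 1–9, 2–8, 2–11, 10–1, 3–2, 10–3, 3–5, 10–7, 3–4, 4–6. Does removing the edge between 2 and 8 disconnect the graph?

Removing 2–8 leaves no path between 2 and 8: the component count goes from 1 to 2. So it is a bridge.

Yes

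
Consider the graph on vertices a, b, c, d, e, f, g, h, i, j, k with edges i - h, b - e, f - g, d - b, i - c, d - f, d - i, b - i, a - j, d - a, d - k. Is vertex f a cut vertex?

Yes

Deleting f raises the number of components from 1 to 2, so f is a cut vertex.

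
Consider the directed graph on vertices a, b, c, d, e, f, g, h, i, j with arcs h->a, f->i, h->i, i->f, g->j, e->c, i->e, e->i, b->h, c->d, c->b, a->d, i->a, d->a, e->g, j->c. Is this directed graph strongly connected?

No

There is no directed path from a to g, so the graph is not strongly connected.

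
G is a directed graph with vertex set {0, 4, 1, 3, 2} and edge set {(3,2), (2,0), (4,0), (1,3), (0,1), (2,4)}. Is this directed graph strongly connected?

Yes

From 3 we can reach every vertex (0, 1, 2, 3, 4), and every vertex can reach 3 (0, 1, 2, 3, 4). So the whole graph is one strongly connected component.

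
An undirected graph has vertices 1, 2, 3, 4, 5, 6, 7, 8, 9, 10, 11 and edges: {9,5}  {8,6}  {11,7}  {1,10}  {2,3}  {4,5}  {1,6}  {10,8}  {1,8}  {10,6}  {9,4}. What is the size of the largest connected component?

4

Starting from 7 we can reach 7, 11. That is one component of size 2.
Starting from 2 we can reach 2, 3. That is one component of size 2.
Starting from 4 we can reach 4, 5, 9. That is one component of size 3.
Starting from 1 we can reach 1, 6, 8, 10. That is one component of size 4.
The largest has 4 vertices.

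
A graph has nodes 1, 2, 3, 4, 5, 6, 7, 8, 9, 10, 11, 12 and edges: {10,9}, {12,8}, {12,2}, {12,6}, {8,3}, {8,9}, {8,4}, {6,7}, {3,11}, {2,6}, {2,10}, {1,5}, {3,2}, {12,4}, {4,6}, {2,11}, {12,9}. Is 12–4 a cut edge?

After removing 12–4, the path 12-8-4 still connects them, so the edge is not a bridge.

No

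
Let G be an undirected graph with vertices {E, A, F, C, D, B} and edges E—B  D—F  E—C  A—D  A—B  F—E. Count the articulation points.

1

Removing E increases the component count from 1 to 2, so E is a cut vertex.
By contrast removing B leaves 1 component; it is not a cut vertex. No other vertex is a cut vertex either.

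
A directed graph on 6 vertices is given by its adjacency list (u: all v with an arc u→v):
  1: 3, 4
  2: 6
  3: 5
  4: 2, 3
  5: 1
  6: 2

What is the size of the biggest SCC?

4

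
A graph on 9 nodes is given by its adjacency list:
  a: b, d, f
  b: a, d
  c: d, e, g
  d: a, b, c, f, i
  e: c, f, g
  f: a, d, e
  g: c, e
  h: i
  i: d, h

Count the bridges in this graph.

2

The edges on the cycle c-g-e-c are not bridges since each lies on that cycle.
But removing h-i disconnects h from i; removing d-i disconnects d from i — these are bridges.
That makes 2 bridges.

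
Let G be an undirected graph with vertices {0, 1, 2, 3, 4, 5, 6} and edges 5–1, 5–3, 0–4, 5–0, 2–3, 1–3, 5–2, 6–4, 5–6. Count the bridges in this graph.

The edges on the cycle 5-6-4-0-5 are not bridges since each lies on that cycle.
Every edge lies on some cycle, so there are no bridges.

0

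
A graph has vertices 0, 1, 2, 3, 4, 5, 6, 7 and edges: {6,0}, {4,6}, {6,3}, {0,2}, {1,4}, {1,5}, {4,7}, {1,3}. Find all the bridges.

0-2, 0-6, 1-5, 4-7

The edges on the cycle 1-4-6-3-1 are not bridges since each lies on that cycle.
But removing 4—7 disconnects 4 from 7; removing 6—0 disconnects 6 from 0; removing 0—2 disconnects 0 from 2; removing 1—5 disconnects 1 from 5 — these are bridges.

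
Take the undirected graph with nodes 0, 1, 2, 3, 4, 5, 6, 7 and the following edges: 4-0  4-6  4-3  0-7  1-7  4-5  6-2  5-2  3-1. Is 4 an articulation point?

Yes

Deleting 4 raises the number of components from 1 to 2, so 4 is a cut vertex.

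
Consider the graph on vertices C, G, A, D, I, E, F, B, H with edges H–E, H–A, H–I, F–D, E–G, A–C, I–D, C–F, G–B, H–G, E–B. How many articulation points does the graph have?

Removing H increases the component count from 1 to 2, so H is a cut vertex.
By contrast removing B leaves 1 component; it is not a cut vertex. No other vertex is a cut vertex either.

1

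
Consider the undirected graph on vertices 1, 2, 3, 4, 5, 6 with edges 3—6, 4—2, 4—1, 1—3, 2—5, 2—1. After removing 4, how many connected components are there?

1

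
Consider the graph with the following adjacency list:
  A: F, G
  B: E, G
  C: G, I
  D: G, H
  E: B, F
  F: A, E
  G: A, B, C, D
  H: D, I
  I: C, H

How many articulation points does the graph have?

1

Removing G increases the component count from 1 to 2, so G is a cut vertex.
By contrast removing D leaves 1 component; it is not a cut vertex. No other vertex is a cut vertex either.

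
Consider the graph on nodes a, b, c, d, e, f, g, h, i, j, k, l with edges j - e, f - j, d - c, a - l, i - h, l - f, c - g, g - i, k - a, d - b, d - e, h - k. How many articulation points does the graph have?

Removing d increases the component count from 1 to 2, so d is a cut vertex.
By contrast removing b leaves 1 component; it is not a cut vertex. No other vertex is a cut vertex either.

1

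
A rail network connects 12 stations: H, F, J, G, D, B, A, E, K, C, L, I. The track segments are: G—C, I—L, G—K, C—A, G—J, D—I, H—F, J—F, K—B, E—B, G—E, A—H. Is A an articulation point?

No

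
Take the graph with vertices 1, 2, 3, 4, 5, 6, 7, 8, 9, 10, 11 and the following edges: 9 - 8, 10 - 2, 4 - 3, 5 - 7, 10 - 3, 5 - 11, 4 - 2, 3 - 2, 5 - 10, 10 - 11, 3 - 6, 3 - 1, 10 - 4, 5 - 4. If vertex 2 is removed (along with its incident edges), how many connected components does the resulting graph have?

With 2 gone, the remaining components are: {8, 9}; {1, 3, 4, 5, 6, 7, 10, 11}.
That is 2 components.

2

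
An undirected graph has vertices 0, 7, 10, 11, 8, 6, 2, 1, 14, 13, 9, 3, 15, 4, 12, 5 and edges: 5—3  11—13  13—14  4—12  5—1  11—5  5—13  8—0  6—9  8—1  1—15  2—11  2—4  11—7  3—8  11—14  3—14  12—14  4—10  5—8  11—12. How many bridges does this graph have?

The edges on the cycle 5-3-8-1-5 are not bridges since each lies on that cycle.
But removing 10—4 disconnects 10 from 4; removing 1—15 disconnects 1 from 15; removing 7—11 disconnects 7 from 11; removing 0—8 disconnects 0 from 8 — these are bridges.
In total 5 edges are bridges.

5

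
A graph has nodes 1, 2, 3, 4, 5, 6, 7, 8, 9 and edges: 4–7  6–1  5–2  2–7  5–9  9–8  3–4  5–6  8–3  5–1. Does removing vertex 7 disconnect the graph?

No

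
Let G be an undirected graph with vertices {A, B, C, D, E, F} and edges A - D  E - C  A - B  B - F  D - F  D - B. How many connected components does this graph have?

Starting from C we can reach C, E. That is one component of size 2.
Starting from A we can reach A, B, D, F. That is one component of size 4.
Total: 2 components.

2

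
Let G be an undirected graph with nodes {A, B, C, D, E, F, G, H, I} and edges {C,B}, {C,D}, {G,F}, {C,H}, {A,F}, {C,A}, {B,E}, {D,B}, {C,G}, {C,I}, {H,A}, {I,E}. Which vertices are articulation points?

C

Removing C increases the component count from 1 to 2, so C is a cut vertex.
By contrast removing D leaves 1 component; it is not a cut vertex. No other vertex is a cut vertex either.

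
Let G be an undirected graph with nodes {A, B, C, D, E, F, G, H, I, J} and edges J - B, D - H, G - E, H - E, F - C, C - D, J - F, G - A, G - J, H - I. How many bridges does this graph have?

The edges on the cycle G-J-F-C-D-H-E-G are not bridges since each lies on that cycle.
But removing I - H disconnects I from H; removing J - B disconnects J from B; removing G - A disconnects G from A — these are bridges.
That makes 3 bridges.

3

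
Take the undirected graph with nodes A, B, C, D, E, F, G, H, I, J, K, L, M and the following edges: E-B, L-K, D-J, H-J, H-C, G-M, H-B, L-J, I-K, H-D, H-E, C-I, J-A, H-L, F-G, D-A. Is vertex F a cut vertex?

No

Deleting F leaves 2 components (was 2), so F is not a cut vertex.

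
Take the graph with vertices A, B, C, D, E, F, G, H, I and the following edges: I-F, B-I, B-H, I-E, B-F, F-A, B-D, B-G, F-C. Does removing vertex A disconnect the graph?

Deleting A leaves 1 component (was 1), so A is not a cut vertex.

No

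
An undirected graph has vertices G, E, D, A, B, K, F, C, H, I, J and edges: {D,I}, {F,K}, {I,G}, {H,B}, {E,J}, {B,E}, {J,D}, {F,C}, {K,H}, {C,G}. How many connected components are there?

A is isolated — a component by itself.
Starting from B we can reach B, C, D, E, F, G, H, I, J, K. That is one component of size 10.
Total: 2 components.

2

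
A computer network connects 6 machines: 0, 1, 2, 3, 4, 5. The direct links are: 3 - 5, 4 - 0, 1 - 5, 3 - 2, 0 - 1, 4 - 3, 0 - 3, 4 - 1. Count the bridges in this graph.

1

The edges on the cycle 4-0-1-4 are not bridges since each lies on that cycle.
But removing 3 - 2 disconnects 3 from 2 — this is a bridge.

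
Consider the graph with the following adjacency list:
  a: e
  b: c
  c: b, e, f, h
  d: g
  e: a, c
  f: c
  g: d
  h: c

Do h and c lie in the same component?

Yes

From h we can reach a, b, c, e, f, h, which includes c.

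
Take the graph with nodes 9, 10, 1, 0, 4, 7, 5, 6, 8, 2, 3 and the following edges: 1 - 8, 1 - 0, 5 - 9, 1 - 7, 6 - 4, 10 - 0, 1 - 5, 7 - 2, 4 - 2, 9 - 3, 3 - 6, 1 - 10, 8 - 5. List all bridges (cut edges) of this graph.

none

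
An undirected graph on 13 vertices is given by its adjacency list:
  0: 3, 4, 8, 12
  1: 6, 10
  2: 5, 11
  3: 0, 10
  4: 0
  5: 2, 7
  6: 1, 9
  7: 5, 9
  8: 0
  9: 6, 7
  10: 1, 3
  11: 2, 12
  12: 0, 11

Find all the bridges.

0-4, 0-8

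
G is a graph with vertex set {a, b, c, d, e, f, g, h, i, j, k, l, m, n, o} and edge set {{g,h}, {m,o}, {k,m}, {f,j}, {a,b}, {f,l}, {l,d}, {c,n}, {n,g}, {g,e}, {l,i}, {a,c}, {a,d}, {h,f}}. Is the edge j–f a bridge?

Yes

Removing j–f leaves no path between j and f: the component count goes from 2 to 3. So it is a bridge.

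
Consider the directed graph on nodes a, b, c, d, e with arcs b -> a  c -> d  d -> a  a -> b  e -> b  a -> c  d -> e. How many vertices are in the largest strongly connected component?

{a, b, c, d, e} are all mutually reachable — one SCC of size 5.
The largest has 5 vertices.

5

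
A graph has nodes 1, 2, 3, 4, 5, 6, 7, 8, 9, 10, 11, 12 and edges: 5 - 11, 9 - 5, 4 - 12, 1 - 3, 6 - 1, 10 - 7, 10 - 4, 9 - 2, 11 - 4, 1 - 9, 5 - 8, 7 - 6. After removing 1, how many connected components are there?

2

With 1 gone, the remaining components are: {3}; {2, 4, 5, 6, 7, 8, 9, 10, 11, 12}.
That is 2 components.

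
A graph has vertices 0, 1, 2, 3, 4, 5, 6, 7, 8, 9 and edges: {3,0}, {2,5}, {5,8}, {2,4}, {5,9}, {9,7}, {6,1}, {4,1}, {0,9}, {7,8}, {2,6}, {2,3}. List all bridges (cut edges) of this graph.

The edges on the cycle 2-6-1-4-2 are not bridges since each lies on that cycle.
Every edge lies on some cycle, so there are no bridges.

none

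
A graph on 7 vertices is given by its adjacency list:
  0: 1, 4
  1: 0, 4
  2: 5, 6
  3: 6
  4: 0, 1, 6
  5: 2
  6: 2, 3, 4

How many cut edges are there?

4

The edges on the cycle 1-4-0-1 are not bridges since each lies on that cycle.
But removing 6-3 disconnects 6 from 3; removing 2-5 disconnects 2 from 5; removing 4-6 disconnects 4 from 6; removing 6-2 disconnects 6 from 2 — these are bridges.
That makes 4 bridges.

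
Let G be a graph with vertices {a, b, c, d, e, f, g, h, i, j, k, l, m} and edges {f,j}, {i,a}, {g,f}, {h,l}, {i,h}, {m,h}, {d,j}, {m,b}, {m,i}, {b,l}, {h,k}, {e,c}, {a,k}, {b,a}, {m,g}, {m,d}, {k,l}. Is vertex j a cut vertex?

No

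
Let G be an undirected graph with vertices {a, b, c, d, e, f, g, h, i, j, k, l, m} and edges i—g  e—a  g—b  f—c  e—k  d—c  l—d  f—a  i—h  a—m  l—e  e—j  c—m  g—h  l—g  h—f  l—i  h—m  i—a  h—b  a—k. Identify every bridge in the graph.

The edges on the cycle l-i-g-h-f-c-m-a-e-l are not bridges since each lies on that cycle.
But removing j—e disconnects j from e — this is a bridge.

e-j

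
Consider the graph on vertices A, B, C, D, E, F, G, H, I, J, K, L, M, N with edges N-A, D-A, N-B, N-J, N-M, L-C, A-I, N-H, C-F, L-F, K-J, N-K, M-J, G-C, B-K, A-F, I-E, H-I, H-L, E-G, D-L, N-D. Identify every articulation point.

N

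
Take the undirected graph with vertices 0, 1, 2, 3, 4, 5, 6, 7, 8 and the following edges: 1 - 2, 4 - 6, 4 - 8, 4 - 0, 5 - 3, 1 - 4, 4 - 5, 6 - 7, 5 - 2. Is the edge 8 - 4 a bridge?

Removing 8 - 4 leaves no path between 8 and 4: the component count goes from 1 to 2. So it is a bridge.

Yes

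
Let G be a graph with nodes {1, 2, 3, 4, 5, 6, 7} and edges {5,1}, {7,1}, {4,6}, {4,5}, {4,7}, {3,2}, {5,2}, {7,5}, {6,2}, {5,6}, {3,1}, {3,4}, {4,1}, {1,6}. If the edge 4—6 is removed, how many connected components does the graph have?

1

4 and 6 are still connected via 4-5-6, so the component count stays at 1.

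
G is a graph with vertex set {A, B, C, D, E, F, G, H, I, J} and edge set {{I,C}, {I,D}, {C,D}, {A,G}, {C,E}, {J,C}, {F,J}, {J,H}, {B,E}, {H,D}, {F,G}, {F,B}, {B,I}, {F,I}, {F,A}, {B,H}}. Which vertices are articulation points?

Removing F increases the component count from 1 to 2, so F is a cut vertex.
By contrast removing E leaves 1 component; it is not a cut vertex. No other vertex is a cut vertex either.

F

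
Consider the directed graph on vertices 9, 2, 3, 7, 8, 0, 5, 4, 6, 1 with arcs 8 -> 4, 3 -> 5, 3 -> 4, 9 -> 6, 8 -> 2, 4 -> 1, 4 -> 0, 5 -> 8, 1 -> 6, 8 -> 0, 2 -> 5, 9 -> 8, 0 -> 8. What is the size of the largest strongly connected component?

{0, 2, 4, 5, 8} are all mutually reachable — one SCC of size 5.
{3} is an SCC by itself.
{1} is an SCC by itself.
{6} is an SCC by itself.
{9} is an SCC by itself.
(and 1 more singleton SCC)
The largest has 5 vertices.

5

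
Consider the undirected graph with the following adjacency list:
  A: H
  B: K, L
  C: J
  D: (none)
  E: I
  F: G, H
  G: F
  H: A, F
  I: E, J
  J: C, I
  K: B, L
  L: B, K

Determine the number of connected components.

4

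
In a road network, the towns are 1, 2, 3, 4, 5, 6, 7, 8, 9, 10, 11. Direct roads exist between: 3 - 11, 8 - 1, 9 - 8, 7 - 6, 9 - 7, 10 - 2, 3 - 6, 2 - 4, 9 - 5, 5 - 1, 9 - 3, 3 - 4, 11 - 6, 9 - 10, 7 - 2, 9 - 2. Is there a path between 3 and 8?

Yes

From 3 we can reach 1, 2, 3, 4, 5, 6, 7, 8, 9, 10, 11, which includes 8.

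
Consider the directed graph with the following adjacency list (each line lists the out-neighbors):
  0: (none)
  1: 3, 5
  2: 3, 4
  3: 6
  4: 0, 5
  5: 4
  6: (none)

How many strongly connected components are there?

{4, 5} are all mutually reachable — one SCC of size 2.
{0} is an SCC by itself.
{3} is an SCC by itself.
{6} is an SCC by itself.
{2} is an SCC by itself.
(and 1 more singleton SCC)
That gives 6 strongly connected components.

6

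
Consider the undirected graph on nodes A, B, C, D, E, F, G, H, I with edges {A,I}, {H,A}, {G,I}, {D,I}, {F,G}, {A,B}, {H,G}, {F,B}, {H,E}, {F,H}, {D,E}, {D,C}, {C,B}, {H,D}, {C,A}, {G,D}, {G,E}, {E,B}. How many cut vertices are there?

0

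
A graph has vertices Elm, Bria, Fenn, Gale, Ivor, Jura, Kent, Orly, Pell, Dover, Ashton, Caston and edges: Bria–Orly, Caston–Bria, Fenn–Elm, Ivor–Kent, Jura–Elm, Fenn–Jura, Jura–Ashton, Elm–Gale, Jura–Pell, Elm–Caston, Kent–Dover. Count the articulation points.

Removing Elm increases the component count from 2 to 4, so Elm is a cut vertex.
Removing Bria increases the component count from 2 to 3, so Bria is a cut vertex.
Removing Jura increases the component count from 2 to 4, so Jura is a cut vertex.
Likewise Kent, Caston are cut vertices.
By contrast removing Pell leaves 2 components; it is not a cut vertex. No other vertex is a cut vertex either.

5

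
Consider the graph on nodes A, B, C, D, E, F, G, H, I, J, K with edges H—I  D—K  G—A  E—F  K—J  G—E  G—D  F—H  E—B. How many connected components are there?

2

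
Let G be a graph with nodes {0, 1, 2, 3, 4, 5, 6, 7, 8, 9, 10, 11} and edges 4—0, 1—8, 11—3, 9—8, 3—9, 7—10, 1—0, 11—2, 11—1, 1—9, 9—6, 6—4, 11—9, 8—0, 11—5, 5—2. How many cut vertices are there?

Removing 11 increases the component count from 2 to 3, so 11 is a cut vertex.
By contrast removing 0 leaves 2 components; it is not a cut vertex. No other vertex is a cut vertex either.

1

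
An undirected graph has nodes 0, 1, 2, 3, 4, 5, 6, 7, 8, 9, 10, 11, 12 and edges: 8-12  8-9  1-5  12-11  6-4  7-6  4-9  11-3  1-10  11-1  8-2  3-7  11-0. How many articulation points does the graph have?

Removing 1 increases the component count from 1 to 3, so 1 is a cut vertex.
Removing 8 increases the component count from 1 to 2, so 8 is a cut vertex.
Removing 11 increases the component count from 1 to 3, so 11 is a cut vertex.
By contrast removing 12 leaves 1 component; it is not a cut vertex. No other vertex is a cut vertex either.

3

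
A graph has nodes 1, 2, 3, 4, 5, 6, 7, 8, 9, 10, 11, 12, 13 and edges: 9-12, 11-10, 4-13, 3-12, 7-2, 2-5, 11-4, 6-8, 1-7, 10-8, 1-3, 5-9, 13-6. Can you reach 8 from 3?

No

The component containing 3 is {1, 2, 3, 5, 7, 9, 12}, and 8 is not in it.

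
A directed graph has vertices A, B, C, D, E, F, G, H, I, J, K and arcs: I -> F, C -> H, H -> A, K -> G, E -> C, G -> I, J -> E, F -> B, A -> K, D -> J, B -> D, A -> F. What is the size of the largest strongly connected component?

11

{A, B, C, D, E, F, G, H, I, J, K} are all mutually reachable — one SCC of size 11.
The largest has 11 vertices.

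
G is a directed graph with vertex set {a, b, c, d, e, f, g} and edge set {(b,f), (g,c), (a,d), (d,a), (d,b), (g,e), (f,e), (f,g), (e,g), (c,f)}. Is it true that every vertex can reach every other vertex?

There is no directed path from b to d, so the graph is not strongly connected.

No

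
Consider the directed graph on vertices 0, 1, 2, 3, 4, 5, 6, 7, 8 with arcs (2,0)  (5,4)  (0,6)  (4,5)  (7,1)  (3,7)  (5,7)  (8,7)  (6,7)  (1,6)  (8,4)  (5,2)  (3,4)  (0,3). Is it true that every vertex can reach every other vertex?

There is no directed path from 2 to 8, so the graph is not strongly connected.

No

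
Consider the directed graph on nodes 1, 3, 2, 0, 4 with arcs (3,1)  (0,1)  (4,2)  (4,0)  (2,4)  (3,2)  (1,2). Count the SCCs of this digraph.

2

{0, 1, 2, 4} are all mutually reachable — one SCC of size 4.
{3} is an SCC by itself.
That gives 2 strongly connected components.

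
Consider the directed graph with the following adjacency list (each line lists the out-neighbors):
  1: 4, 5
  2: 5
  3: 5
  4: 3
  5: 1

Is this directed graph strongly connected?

No

There is no directed path from 4 to 2, so the graph is not strongly connected.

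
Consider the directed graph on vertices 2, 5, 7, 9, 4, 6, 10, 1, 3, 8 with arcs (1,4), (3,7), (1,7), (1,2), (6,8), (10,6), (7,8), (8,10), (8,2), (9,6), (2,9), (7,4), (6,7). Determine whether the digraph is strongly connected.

No

There is no directed path from 6 to 1, so the graph is not strongly connected.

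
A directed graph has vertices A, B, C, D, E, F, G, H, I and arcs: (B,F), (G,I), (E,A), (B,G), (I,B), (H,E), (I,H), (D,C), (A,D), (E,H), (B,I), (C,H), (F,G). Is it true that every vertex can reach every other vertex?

No

There is no directed path from D to F, so the graph is not strongly connected.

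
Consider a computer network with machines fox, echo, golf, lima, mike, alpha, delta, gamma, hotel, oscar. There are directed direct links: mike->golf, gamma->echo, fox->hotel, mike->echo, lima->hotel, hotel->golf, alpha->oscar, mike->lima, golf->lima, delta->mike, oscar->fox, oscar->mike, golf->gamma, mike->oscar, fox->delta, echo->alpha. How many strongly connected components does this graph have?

1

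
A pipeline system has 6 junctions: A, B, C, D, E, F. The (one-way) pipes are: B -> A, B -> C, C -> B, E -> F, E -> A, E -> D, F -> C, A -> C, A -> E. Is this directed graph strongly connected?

There is no directed path from D to C, so the graph is not strongly connected.

No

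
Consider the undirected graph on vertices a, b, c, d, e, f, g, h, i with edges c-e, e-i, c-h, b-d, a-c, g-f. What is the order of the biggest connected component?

5

Starting from f we can reach f, g. That is one component of size 2.
Starting from b we can reach b, d. That is one component of size 2.
Starting from a we can reach a, c, e, h, i. That is one component of size 5.
The largest has 5 vertices.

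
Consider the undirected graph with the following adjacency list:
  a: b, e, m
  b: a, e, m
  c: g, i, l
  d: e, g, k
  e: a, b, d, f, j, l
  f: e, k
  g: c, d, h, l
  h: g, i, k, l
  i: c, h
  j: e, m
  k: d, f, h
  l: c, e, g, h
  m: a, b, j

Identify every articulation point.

e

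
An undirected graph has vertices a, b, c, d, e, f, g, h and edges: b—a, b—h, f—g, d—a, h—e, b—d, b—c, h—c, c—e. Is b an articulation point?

Yes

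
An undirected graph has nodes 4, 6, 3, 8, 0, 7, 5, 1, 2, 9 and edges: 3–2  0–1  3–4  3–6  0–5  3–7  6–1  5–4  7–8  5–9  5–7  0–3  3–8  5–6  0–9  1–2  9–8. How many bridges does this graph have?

0

The edges on the cycle 0-3-6-1-0 are not bridges since each lies on that cycle.
Every edge lies on some cycle, so there are no bridges.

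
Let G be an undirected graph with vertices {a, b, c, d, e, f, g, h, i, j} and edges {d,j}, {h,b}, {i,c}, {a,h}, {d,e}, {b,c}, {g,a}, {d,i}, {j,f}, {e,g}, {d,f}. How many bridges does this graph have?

The edges on the cycle d-j-f-d are not bridges since each lies on that cycle.
Every edge lies on some cycle, so there are no bridges.

0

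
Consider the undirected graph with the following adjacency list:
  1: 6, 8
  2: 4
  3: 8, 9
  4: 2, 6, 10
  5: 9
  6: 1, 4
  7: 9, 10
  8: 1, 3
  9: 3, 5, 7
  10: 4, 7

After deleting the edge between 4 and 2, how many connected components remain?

Before removal there is 1 component.
4-2 is a bridge — removing it separates 4's side from 2's side.
After removal: 2 components.

2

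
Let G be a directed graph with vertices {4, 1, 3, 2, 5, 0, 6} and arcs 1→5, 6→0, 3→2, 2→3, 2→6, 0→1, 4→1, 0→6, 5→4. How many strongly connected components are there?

{1, 4, 5} are all mutually reachable — one SCC of size 3.
{0, 6} are all mutually reachable — one SCC of size 2.
{2, 3} are all mutually reachable — one SCC of size 2.
That gives 3 strongly connected components.

3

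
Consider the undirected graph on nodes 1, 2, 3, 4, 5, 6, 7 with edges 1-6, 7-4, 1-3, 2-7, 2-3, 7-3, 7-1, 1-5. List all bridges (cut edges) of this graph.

1-5, 1-6, 4-7

The edges on the cycle 2-7-1-3-2 are not bridges since each lies on that cycle.
But removing 4-7 disconnects 4 from 7; removing 1-5 disconnects 1 from 5; removing 1-6 disconnects 1 from 6 — these are bridges.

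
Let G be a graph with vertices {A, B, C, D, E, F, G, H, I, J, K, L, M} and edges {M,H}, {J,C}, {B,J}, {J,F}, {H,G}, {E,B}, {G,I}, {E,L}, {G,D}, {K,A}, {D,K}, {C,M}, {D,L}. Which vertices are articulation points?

D, G, J, K

Removing D increases the component count from 1 to 2, so D is a cut vertex.
Removing G increases the component count from 1 to 2, so G is a cut vertex.
Removing J increases the component count from 1 to 2, so J is a cut vertex.
Likewise K is a cut vertex.
By contrast removing L leaves 1 component; it is not a cut vertex. No other vertex is a cut vertex either.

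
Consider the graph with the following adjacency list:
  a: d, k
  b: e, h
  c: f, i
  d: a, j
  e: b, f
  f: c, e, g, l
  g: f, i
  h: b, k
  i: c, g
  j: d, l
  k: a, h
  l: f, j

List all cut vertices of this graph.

Removing f increases the component count from 1 to 2, so f is a cut vertex.
By contrast removing i leaves 1 component; it is not a cut vertex. No other vertex is a cut vertex either.

f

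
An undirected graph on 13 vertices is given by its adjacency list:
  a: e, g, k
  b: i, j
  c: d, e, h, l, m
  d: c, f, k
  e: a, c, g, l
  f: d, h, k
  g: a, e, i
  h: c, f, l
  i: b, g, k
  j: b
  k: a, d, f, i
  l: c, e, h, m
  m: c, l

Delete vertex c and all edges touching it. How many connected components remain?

1

With c gone, the remaining components are: {a, b, d, e, f, g, h, i, j, k, l, m}.
That is 1 component.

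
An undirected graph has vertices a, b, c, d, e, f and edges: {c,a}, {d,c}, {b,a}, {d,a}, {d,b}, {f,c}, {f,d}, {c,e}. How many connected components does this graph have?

Starting from a we can reach a, b, c, d, e, f. That is one component of size 6.
Total: 1 component.

1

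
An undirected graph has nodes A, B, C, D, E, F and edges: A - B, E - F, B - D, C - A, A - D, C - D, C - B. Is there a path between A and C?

Yes

From A we can reach A, B, C, D, which includes C.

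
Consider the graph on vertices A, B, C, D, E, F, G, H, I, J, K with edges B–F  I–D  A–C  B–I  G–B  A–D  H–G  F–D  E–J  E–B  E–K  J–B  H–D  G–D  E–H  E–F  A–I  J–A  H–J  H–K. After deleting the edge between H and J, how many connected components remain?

1

H and J are still connected via H-E-J, so the component count stays at 1.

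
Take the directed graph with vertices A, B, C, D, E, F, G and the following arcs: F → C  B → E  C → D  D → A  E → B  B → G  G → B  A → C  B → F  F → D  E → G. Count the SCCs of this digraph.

3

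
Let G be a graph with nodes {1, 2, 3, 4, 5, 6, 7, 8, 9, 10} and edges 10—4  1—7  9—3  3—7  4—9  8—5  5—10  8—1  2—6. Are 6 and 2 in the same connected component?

Yes

From 6 we can reach 2, 6, which includes 2.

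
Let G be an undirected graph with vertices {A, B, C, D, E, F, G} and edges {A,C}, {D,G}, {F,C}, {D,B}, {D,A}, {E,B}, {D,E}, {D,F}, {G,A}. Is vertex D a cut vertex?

Yes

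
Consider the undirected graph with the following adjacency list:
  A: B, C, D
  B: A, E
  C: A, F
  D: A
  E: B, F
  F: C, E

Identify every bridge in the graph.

A-D

The edges on the cycle E-F-C-A-B-E are not bridges since each lies on that cycle.
But removing A-D disconnects A from D — this is a bridge.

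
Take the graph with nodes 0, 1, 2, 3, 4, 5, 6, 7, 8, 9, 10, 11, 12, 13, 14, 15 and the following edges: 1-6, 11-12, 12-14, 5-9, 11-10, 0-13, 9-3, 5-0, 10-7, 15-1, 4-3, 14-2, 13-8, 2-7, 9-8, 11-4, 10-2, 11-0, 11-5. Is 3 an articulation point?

No

Deleting 3 leaves 2 components (was 2), so 3 is not a cut vertex.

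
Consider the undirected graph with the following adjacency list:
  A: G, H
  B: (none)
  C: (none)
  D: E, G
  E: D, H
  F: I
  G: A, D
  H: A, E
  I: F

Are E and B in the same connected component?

The component containing E is {A, D, E, G, H}, and B is not in it.

No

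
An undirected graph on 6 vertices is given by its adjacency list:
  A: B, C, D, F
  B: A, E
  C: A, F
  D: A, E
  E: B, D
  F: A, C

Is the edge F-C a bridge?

No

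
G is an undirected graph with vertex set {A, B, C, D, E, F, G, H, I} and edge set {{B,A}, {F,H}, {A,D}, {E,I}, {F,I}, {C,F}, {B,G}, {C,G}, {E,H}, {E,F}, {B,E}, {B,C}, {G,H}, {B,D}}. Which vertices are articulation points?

Removing B increases the component count from 1 to 2, so B is a cut vertex.
By contrast removing G leaves 1 component; it is not a cut vertex. No other vertex is a cut vertex either.

B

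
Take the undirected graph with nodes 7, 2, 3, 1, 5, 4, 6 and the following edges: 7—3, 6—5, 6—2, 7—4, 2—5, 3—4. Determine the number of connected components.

3

1 is isolated — a component by itself.
Starting from 3 we can reach 3, 4, 7. That is one component of size 3.
Starting from 2 we can reach 2, 5, 6. That is one component of size 3.
Total: 3 components.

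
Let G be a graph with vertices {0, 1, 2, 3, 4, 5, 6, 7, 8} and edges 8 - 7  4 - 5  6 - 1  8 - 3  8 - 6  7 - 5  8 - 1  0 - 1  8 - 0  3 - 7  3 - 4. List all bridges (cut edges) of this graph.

The edges on the cycle 8-3-4-5-7-8 are not bridges since each lies on that cycle.
Every edge lies on some cycle, so there are no bridges.

none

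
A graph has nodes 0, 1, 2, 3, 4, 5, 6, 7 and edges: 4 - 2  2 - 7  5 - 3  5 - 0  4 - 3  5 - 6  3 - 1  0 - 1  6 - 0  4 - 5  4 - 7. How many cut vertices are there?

Removing 4 increases the component count from 1 to 2, so 4 is a cut vertex.
By contrast removing 1 leaves 1 component; it is not a cut vertex. No other vertex is a cut vertex either.

1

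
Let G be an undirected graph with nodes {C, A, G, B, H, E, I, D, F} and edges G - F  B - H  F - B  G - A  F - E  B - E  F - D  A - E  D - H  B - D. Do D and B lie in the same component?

From D we can reach A, B, D, E, F, G, H, which includes B.

Yes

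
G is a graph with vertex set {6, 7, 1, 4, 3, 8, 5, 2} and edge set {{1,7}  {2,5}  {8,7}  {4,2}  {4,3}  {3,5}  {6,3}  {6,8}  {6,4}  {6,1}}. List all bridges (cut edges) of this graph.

none

The edges on the cycle 6-4-2-5-3-6 are not bridges since each lies on that cycle.
Every edge lies on some cycle, so there are no bridges.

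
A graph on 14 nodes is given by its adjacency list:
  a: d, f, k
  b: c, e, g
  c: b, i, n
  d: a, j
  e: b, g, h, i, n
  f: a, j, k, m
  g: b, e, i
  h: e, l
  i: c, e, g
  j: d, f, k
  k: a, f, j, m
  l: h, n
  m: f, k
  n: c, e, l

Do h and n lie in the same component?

Yes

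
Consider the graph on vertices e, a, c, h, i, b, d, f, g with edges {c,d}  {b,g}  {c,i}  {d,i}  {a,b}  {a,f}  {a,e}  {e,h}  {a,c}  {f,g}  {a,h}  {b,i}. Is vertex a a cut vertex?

Deleting a raises the number of components from 1 to 2, so a is a cut vertex.

Yes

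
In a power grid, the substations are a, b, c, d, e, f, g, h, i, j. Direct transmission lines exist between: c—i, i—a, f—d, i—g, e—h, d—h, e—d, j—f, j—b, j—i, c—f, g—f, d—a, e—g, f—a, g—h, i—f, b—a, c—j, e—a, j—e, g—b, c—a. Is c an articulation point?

No

Deleting c leaves 1 component (was 1) (its neighbors a, f, i, j remain connected to each other), so c is not a cut vertex.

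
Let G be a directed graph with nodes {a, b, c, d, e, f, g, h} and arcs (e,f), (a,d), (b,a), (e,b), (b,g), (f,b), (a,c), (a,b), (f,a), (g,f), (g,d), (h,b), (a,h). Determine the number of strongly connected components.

4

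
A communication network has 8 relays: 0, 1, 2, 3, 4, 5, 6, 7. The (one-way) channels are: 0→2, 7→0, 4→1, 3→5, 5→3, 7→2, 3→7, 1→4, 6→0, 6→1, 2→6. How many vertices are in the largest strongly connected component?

{0, 2, 6} are all mutually reachable — one SCC of size 3.
{3, 5} are all mutually reachable — one SCC of size 2.
{1, 4} are all mutually reachable — one SCC of size 2.
{7} is an SCC by itself.
The largest has 3 vertices.

3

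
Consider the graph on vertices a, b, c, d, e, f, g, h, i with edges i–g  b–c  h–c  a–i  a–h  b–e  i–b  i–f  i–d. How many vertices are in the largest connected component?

Starting from a we can reach a, b, c, d, e, f, g, h, i. That is one component of size 9.
The largest has 9 vertices.

9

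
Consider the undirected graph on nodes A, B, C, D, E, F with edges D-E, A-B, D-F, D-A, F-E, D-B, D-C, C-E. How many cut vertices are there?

1

Removing D increases the component count from 1 to 2, so D is a cut vertex.
By contrast removing B leaves 1 component; it is not a cut vertex. No other vertex is a cut vertex either.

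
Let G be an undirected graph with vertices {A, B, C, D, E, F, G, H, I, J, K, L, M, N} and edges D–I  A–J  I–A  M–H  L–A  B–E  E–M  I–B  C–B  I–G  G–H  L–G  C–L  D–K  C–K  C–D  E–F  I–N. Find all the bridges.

A-J, E-F, I-N

The edges on the cycle C-D-I-B-E-M-H-G-L-C are not bridges since each lies on that cycle.
But removing E–F disconnects E from F; removing N–I disconnects N from I; removing J–A disconnects J from A — these are bridges.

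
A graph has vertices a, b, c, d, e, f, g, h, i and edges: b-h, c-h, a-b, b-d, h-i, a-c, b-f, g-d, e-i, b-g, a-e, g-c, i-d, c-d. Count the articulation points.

Removing b increases the component count from 1 to 2, so b is a cut vertex.
By contrast removing e leaves 1 component; it is not a cut vertex. No other vertex is a cut vertex either.

1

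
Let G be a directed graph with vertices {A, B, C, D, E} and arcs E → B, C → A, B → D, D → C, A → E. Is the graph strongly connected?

Yes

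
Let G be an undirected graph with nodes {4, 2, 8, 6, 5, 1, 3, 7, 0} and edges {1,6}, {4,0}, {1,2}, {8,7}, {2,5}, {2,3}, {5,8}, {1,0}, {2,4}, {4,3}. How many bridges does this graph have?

4

The edges on the cycle 2-4-3-2 are not bridges since each lies on that cycle.
But removing 7–8 disconnects 7 from 8; removing 5–8 disconnects 5 from 8; removing 5–2 disconnects 5 from 2; removing 6–1 disconnects 6 from 1 — these are bridges.
That makes 4 bridges.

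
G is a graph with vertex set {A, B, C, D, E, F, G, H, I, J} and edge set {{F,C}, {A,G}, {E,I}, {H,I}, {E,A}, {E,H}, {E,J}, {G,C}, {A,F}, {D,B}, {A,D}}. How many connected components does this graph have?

1

Starting from A we can reach A, B, C, D, E, F, G, H, I, J. That is one component of size 10.
Total: 1 component.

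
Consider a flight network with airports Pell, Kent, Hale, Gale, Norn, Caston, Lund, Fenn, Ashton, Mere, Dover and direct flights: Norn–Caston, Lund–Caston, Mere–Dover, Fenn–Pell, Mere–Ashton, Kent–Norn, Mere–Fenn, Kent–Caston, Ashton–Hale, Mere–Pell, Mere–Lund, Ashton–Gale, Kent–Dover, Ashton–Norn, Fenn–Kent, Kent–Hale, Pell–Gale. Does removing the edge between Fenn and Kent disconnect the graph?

No

After removing Fenn–Kent, the path Fenn-Mere-Dover-Kent still connects them, so the edge is not a bridge.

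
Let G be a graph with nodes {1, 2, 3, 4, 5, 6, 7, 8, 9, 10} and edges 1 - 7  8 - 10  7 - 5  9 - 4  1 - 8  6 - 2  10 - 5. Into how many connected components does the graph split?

3 is isolated — a component by itself.
Starting from 2 we can reach 2, 6. That is one component of size 2.
Starting from 4 we can reach 4, 9. That is one component of size 2.
Starting from 1 we can reach 1, 5, 7, 8, 10. That is one component of size 5.
Total: 4 components.

4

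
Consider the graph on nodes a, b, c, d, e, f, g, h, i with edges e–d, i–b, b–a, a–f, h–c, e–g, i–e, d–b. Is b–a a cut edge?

Removing b–a leaves no path between b and a: the component count goes from 2 to 3. So it is a bridge.

Yes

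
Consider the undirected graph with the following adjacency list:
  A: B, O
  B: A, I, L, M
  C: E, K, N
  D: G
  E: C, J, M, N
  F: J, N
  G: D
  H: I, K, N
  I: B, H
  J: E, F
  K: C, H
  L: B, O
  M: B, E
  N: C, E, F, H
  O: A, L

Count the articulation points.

1

Removing B increases the component count from 2 to 3, so B is a cut vertex.
By contrast removing G leaves 2 components; it is not a cut vertex. No other vertex is a cut vertex either.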